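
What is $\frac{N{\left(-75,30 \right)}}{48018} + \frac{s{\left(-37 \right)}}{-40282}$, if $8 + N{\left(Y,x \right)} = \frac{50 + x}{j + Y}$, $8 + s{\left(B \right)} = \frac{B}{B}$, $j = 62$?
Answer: $- \frac{1521125}{12572696994} \approx -0.00012099$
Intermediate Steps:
$s{\left(B \right)} = -7$ ($s{\left(B \right)} = -8 + \frac{B}{B} = -8 + 1 = -7$)
$N{\left(Y,x \right)} = -8 + \frac{50 + x}{62 + Y}$
$\frac{N{\left(-75,30 \right)}}{48018} + \frac{s{\left(-37 \right)}}{-40282} = \frac{\frac{1}{62 - 75} \left(-446 + 30 - -600\right)}{48018} - \frac{7}{-40282} = \frac{-446 + 30 + 600}{-13} \cdot \frac{1}{48018} - - \frac{7}{40282} = \left(- \frac{1}{13}\right) 184 \cdot \frac{1}{48018} + \frac{7}{40282} = \left(- \frac{184}{13}\right) \frac{1}{48018} + \frac{7}{40282} = - \frac{92}{312117} + \frac{7}{40282} = - \frac{1521125}{12572696994}$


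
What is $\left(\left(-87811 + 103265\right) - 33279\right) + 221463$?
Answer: $203638$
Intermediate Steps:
$\left(\left(-87811 + 103265\right) - 33279\right) + 221463 = \left(15454 - 33279\right) + 221463 = -17825 + 221463 = 203638$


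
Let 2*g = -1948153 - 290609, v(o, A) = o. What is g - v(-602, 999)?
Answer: -1118779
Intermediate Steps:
g = -1119381 (g = (-1948153 - 290609)/2 = (½)*(-2238762) = -1119381)
g - v(-602, 999) = -1119381 - 1*(-602) = -1119381 + 602 = -1118779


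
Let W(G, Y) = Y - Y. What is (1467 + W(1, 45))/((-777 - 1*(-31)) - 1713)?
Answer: -1467/2459 ≈ -0.59658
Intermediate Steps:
W(G, Y) = 0
(1467 + W(1, 45))/((-777 - 1*(-31)) - 1713) = (1467 + 0)/((-777 - 1*(-31)) - 1713) = 1467/((-777 + 31) - 1713) = 1467/(-746 - 1713) = 1467/(-2459) = 1467*(-1/2459) = -1467/2459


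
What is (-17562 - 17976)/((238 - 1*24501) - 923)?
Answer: 17769/12593 ≈ 1.4110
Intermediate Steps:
(-17562 - 17976)/((238 - 1*24501) - 923) = -35538/((238 - 24501) - 923) = -35538/(-24263 - 923) = -35538/(-25186) = -35538*(-1/25186) = 17769/12593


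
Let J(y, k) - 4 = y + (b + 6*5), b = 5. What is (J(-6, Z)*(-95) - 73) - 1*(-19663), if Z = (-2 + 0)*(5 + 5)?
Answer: 16455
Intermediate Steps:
Z = -20 (Z = -2*10 = -20)
J(y, k) = 39 + y (J(y, k) = 4 + (y + (5 + 6*5)) = 4 + (y + (5 + 30)) = 4 + (y + 35) = 4 + (35 + y) = 39 + y)
(J(-6, Z)*(-95) - 73) - 1*(-19663) = ((39 - 6)*(-95) - 73) - 1*(-19663) = (33*(-95) - 73) + 19663 = (-3135 - 73) + 19663 = -3208 + 19663 = 16455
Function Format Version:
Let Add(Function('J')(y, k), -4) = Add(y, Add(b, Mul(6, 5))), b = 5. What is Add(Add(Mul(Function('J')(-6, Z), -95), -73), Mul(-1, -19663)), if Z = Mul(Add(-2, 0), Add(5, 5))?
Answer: 16455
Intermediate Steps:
Z = -20 (Z = Mul(-2, 10) = -20)
Function('J')(y, k) = Add(39, y) (Function('J')(y, k) = Add(4, Add(y, Add(5, Mul(6, 5)))) = Add(4, Add(y, Add(5, 30))) = Add(4, Add(y, 35)) = Add(4, Add(35, y)) = Add(39, y))
Add(Add(Mul(Function('J')(-6, Z), -95), -73), Mul(-1, -19663)) = Add(Add(Mul(Add(39, -6), -95), -73), Mul(-1, -19663)) = Add(Add(Mul(33, -95), -73), 19663) = Add(Add(-3135, -73), 19663) = Add(-3208, 19663) = 16455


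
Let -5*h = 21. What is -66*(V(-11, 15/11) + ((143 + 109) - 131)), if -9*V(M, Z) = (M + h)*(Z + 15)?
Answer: -9810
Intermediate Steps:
h = -21/5 (h = -1/5*21 = -21/5 ≈ -4.2000)
V(M, Z) = -(15 + Z)*(-21/5 + M)/9 (V(M, Z) = -(M - 21/5)*(Z + 15)/9 = -(-21/5 + M)*(15 + Z)/9 = -(15 + Z)*(-21/5 + M)/9)
-66*(V(-11, 15/11) + ((143 + 109) - 131)) = -66*((7 - 5/3*(-11) + 7*(15/11)/15 - 1/9*(-11)*15/11) + ((143 + 109) - 131)) = -66*((7 + 55/3 + 7*(15*(1/11))/15 - 1/9*(-11)*15*(1/11)) + (252 - 131)) = -66*((7 + 55/3 + (7/15)*(15/11) - 1/9*(-11)*15/11) + 121) = -66*((7 + 55/3 + 7/11 + 5/3) + 121) = -66*(304/11 + 121) = -66*1635/11 = -9810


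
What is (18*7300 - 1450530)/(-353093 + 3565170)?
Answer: -1319130/3212077 ≈ -0.41068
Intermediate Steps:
(18*7300 - 1450530)/(-353093 + 3565170) = (131400 - 1450530)/3212077 = -1319130*1/3212077 = -1319130/3212077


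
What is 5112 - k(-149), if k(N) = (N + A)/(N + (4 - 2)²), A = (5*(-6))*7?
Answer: 740881/145 ≈ 5109.5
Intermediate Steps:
A = -210 (A = -30*7 = -210)
k(N) = (-210 + N)/(4 + N) (k(N) = (N - 210)/(N + (4 - 2)²) = (-210 + N)/(N + 2²) = (-210 + N)/(N + 4) = (-210 + N)/(4 + N))
5112 - k(-149) = 5112 - (-210 - 149)/(4 - 149) = 5112 - (-359)/(-145) = 5112 - (-1)*(-359)/145 = 5112 - 1*359/145 = 5112 - 359/145 = 740881/145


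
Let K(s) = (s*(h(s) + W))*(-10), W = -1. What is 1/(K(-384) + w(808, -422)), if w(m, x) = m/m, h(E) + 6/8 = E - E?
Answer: -1/6719 ≈ -0.00014883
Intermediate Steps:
h(E) = -3/4 (h(E) = -3/4 + (E - E) = -3/4 + 0 = -3/4)
w(m, x) = 1
K(s) = 35*s/2 (K(s) = (s*(-3/4 - 1))*(-10) = (s*(-7/4))*(-10) = -7*s/4*(-10) = 35*s/2)
1/(K(-384) + w(808, -422)) = 1/((35/2)*(-384) + 1) = 1/(-6720 + 1) = 1/(-6719) = -1/6719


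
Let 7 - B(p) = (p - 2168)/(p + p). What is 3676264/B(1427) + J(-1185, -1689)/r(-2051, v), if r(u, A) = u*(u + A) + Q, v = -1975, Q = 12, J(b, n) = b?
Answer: 28878821568353371/57027928674 ≈ 5.0640e+5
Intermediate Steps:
r(u, A) = 12 + u*(A + u) (r(u, A) = u*(u + A) + 12 = u*(A + u) + 12 = 12 + u*(A + u))
B(p) = 7 - (-2168 + p)/(2*p) (B(p) = 7 - (p - 2168)/(p + p) = 7 - (-2168 + p)/(2*p))
3676264/B(1427) + J(-1185, -1689)/r(-2051, v) = 3676264/(13/2 + 1084/1427) - 1185/(12 + (-2051)² - 1975*(-2051)) = 3676264/(13/2 + 1084*(1/1427)) - 1185/(12 + 4206601 + 4050725) = 3676264/(13/2 + 1084/1427) - 1185/8257338 = 3676264/(20719/2854) - 1185*1/8257338 = 3676264*(2854/20719) - 395/2752446 = 10492057456/20719 - 395/2752446 = 28878821568353371/57027928674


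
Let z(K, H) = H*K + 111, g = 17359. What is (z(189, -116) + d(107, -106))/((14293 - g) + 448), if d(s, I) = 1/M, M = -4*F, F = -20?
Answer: 1745039/209440 ≈ 8.3319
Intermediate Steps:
z(K, H) = 111 + H*K
M = 80 (M = -4*(-20) = 80)
d(s, I) = 1/80
(z(189, -116) + d(107, -106))/((14293 - g) + 448) = ((111 - 116*189) + 1/80)/((14293 - 1*17359) + 448) = ((111 - 21924) + 1/80)/((14293 - 17359) + 448) = (-21813 + 1/80)/(-3066 + 448) = -1745039/80/(-2618) = -1745039/80*(-1/2618) = 1745039/209440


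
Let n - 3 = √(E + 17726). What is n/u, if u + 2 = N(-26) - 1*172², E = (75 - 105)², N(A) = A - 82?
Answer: -1/9898 - √18626/29694 ≈ -0.0046971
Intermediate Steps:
N(A) = -82 + A
E = 900 (E = (-30)² = 900)
u = -29694 (u = -2 + ((-82 - 26) - 1*172²) = -2 + (-108 - 1*29584) = -2 + (-108 - 29584) = -2 - 29692 = -29694)
n = 3 + √18626 (n = 3 + √(900 + 17726) = 3 + √18626 ≈ 139.48)
n/u = (3 + √18626)/(-29694) = (3 + √18626)*(-1/29694) = -1/9898 - √18626/29694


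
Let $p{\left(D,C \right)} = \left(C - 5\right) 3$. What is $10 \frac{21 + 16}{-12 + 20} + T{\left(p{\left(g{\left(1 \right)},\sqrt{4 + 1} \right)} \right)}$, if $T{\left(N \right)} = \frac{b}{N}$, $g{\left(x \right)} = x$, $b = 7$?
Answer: $\frac{137}{3} - \frac{7 \sqrt{5}}{60} \approx 45.406$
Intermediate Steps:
$p{\left(D,C \right)} = -15 + 3 C$ ($p{\left(D,C \right)} = \left(-5 + C\right) 3 = -15 + 3 C$)
$T{\left(N \right)} = \frac{7}{N}$
$10 \frac{21 + 16}{-12 + 20} + T{\left(p{\left(g{\left(1 \right)},\sqrt{4 + 1} \right)} \right)} = 10 \frac{21 + 16}{-12 + 20} + \frac{7}{-15 + 3 \sqrt{4 + 1}} = 10 \cdot \frac{37}{8} + \frac{7}{-15 + 3 \sqrt{5}} = \frac{185}{4} + \frac{7}{-15 + 3 \sqrt{5}}$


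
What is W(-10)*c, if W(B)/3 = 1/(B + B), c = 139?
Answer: -417/20 ≈ -20.850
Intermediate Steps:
W(B) = 3/(2*B) (W(B) = 3/(B + B) = 3/((2*B)) = 3*(1/(2*B)) = 3/(2*B))
W(-10)*c = ((3/2)/(-10))*139 = ((3/2)*(-⅒))*139 = -3/20*139 = -417/20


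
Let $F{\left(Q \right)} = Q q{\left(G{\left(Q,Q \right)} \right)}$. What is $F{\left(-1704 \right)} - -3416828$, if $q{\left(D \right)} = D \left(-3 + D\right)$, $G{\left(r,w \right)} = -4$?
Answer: $3369116$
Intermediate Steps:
$F{\left(Q \right)} = 28 Q$ ($F{\left(Q \right)} = Q \left(- 4 \left(-3 - 4\right)\right) = Q \left(\left(-4\right) \left(-7\right)\right) = Q 28 = 28 Q$)
$F{\left(-1704 \right)} - -3416828 = 28 \left(-1704\right) - -3416828 = -47712 + 3416828 = 3369116$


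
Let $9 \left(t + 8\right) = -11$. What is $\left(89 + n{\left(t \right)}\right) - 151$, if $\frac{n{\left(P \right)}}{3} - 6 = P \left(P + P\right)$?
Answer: $\frac{12590}{27} \approx 466.3$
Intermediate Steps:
$t = - \frac{83}{9}$ ($t = -8 + \frac{1}{9} \left(-11\right) = -8 - \frac{11}{9} = - \frac{83}{9} \approx -9.2222$)
$n{\left(P \right)} = 18 + 6 P^{2}$ ($n{\left(P \right)} = 18 + 3 P \left(P + P\right) = 18 + 3 P 2 P = 18 + 3 \cdot 2 P^{2} = 18 + 6 P^{2}$)
$\left(89 + n{\left(t \right)}\right) - 151 = \left(89 + \left(18 + 6 \left(- \frac{83}{9}\right)^{2}\right)\right) - 151 = \left(89 + \left(18 + 6 \cdot \frac{6889}{81}\right)\right) - 151 = \left(89 + \left(18 + \frac{13778}{27}\right)\right) - 151 = \left(89 + \frac{14264}{27}\right) - 151 = \frac{16667}{27} - 151 = \frac{12590}{27}$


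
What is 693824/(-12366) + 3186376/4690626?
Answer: -267922180684/4833690093 ≈ -55.428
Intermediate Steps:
693824/(-12366) + 3186376/4690626 = 693824*(-1/12366) + 3186376*(1/4690626) = -346912/6183 + 1593188/2345313 = -267922180684/4833690093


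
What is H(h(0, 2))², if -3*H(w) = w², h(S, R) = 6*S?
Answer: 0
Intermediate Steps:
H(w) = -w²/3
H(h(0, 2))² = (-(6*0)²/3)² = (-⅓*0²)² = (-⅓*0)² = 0² = 0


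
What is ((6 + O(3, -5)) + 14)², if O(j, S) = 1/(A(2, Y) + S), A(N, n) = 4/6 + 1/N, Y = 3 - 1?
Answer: 206116/529 ≈ 389.63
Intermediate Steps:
Y = 2
A(N, n) = ⅔ + 1/N (A(N, n) = 4*(⅙) + 1/N = ⅔ + 1/N)
O(j, S) = 1/(7/6 + S) (O(j, S) = 1/((⅔ + 1/2) + S) = 1/((⅔ + ½) + S) = 1/(7/6 + S))
((6 + O(3, -5)) + 14)² = ((6 + 6/(7 + 6*(-5))) + 14)² = ((6 + 6/(7 - 30)) + 14)² = ((6 + 6/(-23)) + 14)² = ((6 + 6*(-1/23)) + 14)² = ((6 - 6/23) + 14)² = (132/23 + 14)² = (454/23)² = 206116/529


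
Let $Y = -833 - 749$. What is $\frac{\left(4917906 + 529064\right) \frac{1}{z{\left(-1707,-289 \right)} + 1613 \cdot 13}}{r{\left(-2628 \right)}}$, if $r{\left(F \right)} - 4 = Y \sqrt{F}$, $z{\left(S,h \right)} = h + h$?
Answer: $\frac{2723485}{16764355350876} + \frac{307753805 i \sqrt{73}}{798302635756} \approx 1.6246 \cdot 10^{-7} + 0.0032938 i$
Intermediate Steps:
$Y = -1582$ ($Y = -833 - 749 = -1582$)
$z{\left(S,h \right)} = 2 h$
$r{\left(F \right)} = 4 - 1582 \sqrt{F}$
$\frac{\left(4917906 + 529064\right) \frac{1}{z{\left(-1707,-289 \right)} + 1613 \cdot 13}}{r{\left(-2628 \right)}} = \frac{\left(4917906 + 529064\right) \frac{1}{2 \left(-289\right) + 1613 \cdot 13}}{4 - 1582 \sqrt{-2628}} = \frac{5446970 \frac{1}{-578 + 20969}}{4 - 1582 \cdot 6 i \sqrt{73}} = \frac{5446970 \cdot \frac{1}{20391}}{4 - 9492 i \sqrt{73}} = \frac{5446970}{20391 \left(4 - 9492 i \sqrt{73}\right)}$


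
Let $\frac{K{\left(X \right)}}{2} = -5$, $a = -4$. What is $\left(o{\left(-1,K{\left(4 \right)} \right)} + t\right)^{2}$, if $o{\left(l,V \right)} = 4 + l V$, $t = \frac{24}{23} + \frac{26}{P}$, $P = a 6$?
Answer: $\frac{14845609}{76176} \approx 194.89$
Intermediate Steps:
$K{\left(X \right)} = -10$ ($K{\left(X \right)} = 2 \left(-5\right) = -10$)
$P = -24$ ($P = \left(-4\right) 6 = -24$)
$t = - \frac{11}{276}$ ($t = \frac{24}{23} + \frac{26}{-24} = 24 \cdot \frac{1}{23} + 26 \left(- \frac{1}{24}\right) = \frac{24}{23} - \frac{13}{12} = - \frac{11}{276} \approx -0.039855$)
$o{\left(l,V \right)} = 4 + V l$
$\left(o{\left(-1,K{\left(4 \right)} \right)} + t\right)^{2} = \left(\left(4 - -10\right) - \frac{11}{276}\right)^{2} = \left(\left(4 + 10\right) - \frac{11}{276}\right)^{2} = \left(14 - \frac{11}{276}\right)^{2} = \left(\frac{3853}{276}\right)^{2} = \frac{14845609}{76176}$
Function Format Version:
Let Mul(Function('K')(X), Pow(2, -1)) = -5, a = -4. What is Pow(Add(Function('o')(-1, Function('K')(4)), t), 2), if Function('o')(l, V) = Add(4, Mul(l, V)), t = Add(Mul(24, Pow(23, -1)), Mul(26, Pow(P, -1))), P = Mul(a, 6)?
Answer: Rational(14845609, 76176) ≈ 194.89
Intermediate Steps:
Function('K')(X) = -10 (Function('K')(X) = Mul(2, -5) = -10)
P = -24 (P = Mul(-4, 6) = -24)
t = Rational(-11, 276) (t = Add(Mul(24, Pow(23, -1)), Mul(26, Pow(-24, -1))) = Add(Mul(24, Rational(1, 23)), Mul(26, Rational(-1, 24))) = Add(Rational(24, 23), Rational(-13, 12)) = Rational(-11, 276) ≈ -0.039855)
Function('o')(l, V) = Add(4, Mul(V, l))
Pow(Add(Function('o')(-1, Function('K')(4)), t), 2) = Pow(Add(Add(4, Mul(-10, -1)), Rational(-11, 276)), 2) = Pow(Add(Add(4, 10), Rational(-11, 276)), 2) = Pow(Add(14, Rational(-11, 276)), 2) = Pow(Rational(3853, 276), 2) = Rational(14845609, 76176)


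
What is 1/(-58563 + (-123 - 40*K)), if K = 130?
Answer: -1/63886 ≈ -1.5653e-5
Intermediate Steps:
1/(-58563 + (-123 - 40*K)) = 1/(-58563 + (-123 - 40*130)) = 1/(-58563 + (-123 - 5200)) = 1/(-58563 - 5323) = 1/(-63886) = -1/63886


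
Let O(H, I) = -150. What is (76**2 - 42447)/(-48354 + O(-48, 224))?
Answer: 36671/48504 ≈ 0.75604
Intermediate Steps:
(76**2 - 42447)/(-48354 + O(-48, 224)) = (76**2 - 42447)/(-48354 - 150) = (5776 - 42447)/(-48504) = -36671*(-1/48504) = 36671/48504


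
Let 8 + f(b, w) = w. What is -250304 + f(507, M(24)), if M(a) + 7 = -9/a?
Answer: -2002555/8 ≈ -2.5032e+5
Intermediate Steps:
M(a) = -7 - 9/a
f(b, w) = -8 + w
-250304 + f(507, M(24)) = -250304 + (-8 + (-7 - 9/24)) = -250304 + (-8 + (-7 - 9*1/24)) = -250304 + (-8 + (-7 - 3/8)) = -250304 + (-8 - 59/8) = -250304 - 123/8 = -2002555/8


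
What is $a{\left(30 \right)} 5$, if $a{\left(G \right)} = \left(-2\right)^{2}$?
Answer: $20$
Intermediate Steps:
$a{\left(G \right)} = 4$
$a{\left(30 \right)} 5 = 4 \cdot 5 = 20$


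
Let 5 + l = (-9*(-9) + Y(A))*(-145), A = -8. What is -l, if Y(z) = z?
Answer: 10590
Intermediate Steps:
l = -10590 (l = -5 + (-9*(-9) - 8)*(-145) = -5 + (81 - 8)*(-145) = -5 + 73*(-145) = -5 - 10585 = -10590)
-l = -1*(-10590) = 10590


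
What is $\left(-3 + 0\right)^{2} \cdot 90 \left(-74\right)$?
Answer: $-59940$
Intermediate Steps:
$\left(-3 + 0\right)^{2} \cdot 90 \left(-74\right) = \left(-3\right)^{2} \cdot 90 \left(-74\right) = 9 \cdot 90 \left(-74\right) = 810 \left(-74\right) = -59940$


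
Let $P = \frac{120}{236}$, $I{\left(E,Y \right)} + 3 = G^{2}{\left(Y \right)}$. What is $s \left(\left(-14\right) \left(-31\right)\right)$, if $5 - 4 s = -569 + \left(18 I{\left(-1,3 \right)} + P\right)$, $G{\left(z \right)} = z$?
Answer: $\frac{2979844}{59} \approx 50506.0$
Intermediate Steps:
$I{\left(E,Y \right)} = -3 + Y^{2}$
$P = \frac{30}{59}$ ($P = 120 \cdot \frac{1}{236} = \frac{30}{59} \approx 0.50847$)
$s = \frac{6866}{59}$ ($s = \frac{5}{4} - \frac{-569 + \left(18 \left(-3 + 3^{2}\right) + \frac{30}{59}\right)}{4} = \frac{5}{4} - \frac{-569 + \left(18 \left(-3 + 9\right) + \frac{30}{59}\right)}{4} = \frac{5}{4} - \frac{-569 + \left(18 \cdot 6 + \frac{30}{59}\right)}{4} = \frac{5}{4} - \frac{-569 + \left(108 + \frac{30}{59}\right)}{4} = \frac{5}{4} - \frac{-569 + \frac{6402}{59}}{4} = \frac{5}{4} - - \frac{27169}{236} = \frac{5}{4} + \frac{27169}{236} = \frac{6866}{59} \approx 116.37$)
$s \left(\left(-14\right) \left(-31\right)\right) = \frac{6866 \left(\left(-14\right) \left(-31\right)\right)}{59} = \frac{6866}{59} \cdot 434 = \frac{2979844}{59}$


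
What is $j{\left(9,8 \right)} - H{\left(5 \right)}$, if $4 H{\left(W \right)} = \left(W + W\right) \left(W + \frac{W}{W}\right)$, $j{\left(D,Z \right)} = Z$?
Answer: $-7$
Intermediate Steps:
$H{\left(W \right)} = \frac{W \left(1 + W\right)}{2}$ ($H{\left(W \right)} = \frac{\left(W + W\right) \left(W + \frac{W}{W}\right)}{4} = \frac{2 W \left(W + 1\right)}{4} = \frac{2 W \left(1 + W\right)}{4} = \frac{W \left(1 + W\right)}{2}$)
$j{\left(9,8 \right)} - H{\left(5 \right)} = 8 - \frac{1}{2} \cdot 5 \left(1 + 5\right) = 8 - \frac{1}{2} \cdot 5 \cdot 6 = 8 - 15 = -7$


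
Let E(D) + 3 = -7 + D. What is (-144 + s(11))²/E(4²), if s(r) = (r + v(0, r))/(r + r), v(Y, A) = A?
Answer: 20449/6 ≈ 3408.2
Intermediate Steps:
s(r) = 1 (s(r) = (r + r)/(r + r) = (2*r)/((2*r)) = (2*r)*(1/(2*r)) = 1)
E(D) = -10 + D (E(D) = -3 + (-7 + D) = -10 + D)
(-144 + s(11))²/E(4²) = (-144 + 1)²/(-10 + 4²) = (-143)²/(-10 + 16) = 20449/6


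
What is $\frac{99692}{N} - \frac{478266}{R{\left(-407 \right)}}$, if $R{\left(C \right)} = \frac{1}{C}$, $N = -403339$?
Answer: $\frac{78511655281126}{403339} \approx 1.9465 \cdot 10^{8}$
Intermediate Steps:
$\frac{99692}{N} - \frac{478266}{R{\left(-407 \right)}} = \frac{99692}{-403339} - \frac{478266}{\frac{1}{-407}} = 99692 \left(- \frac{1}{403339}\right) - \frac{478266}{- \frac{1}{407}} = - \frac{99692}{403339} - -194654262 = - \frac{99692}{403339} + 194654262 = \frac{78511655281126}{403339}$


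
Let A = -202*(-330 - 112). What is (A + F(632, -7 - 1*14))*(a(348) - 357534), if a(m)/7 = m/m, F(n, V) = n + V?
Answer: -32139889665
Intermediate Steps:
F(n, V) = V + n
A = 89284 (A = -202*(-442) = 89284)
a(m) = 7 (a(m) = 7*(m/m) = 7*1 = 7)
(A + F(632, -7 - 1*14))*(a(348) - 357534) = (89284 + ((-7 - 1*14) + 632))*(7 - 357534) = (89284 + ((-7 - 14) + 632))*(-357527) = (89284 + (-21 + 632))*(-357527) = (89284 + 611)*(-357527) = 89895*(-357527) = -32139889665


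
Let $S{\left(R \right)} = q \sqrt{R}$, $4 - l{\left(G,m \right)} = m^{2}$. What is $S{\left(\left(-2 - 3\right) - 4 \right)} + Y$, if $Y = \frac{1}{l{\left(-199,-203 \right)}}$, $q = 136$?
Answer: $- \frac{1}{41205} + 408 i \approx -2.4269 \cdot 10^{-5} + 408.0 i$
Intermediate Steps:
$l{\left(G,m \right)} = 4 - m^{2}$
$S{\left(R \right)} = 136 \sqrt{R}$
$Y = - \frac{1}{41205}$ ($Y = \frac{1}{4 - \left(-203\right)^{2}} = \frac{1}{4 - 41209} = \frac{1}{-41205} = - \frac{1}{41205} \approx -2.4269 \cdot 10^{-5}$)
$S{\left(\left(-2 - 3\right) - 4 \right)} + Y = 136 \sqrt{\left(-2 - 3\right) - 4} - \frac{1}{41205} = 136 \sqrt{-5 - 4} - \frac{1}{41205} = 136 \sqrt{-9} - \frac{1}{41205} = 136 \cdot 3 i - \frac{1}{41205} = 408 i - \frac{1}{41205} = - \frac{1}{41205} + 408 i$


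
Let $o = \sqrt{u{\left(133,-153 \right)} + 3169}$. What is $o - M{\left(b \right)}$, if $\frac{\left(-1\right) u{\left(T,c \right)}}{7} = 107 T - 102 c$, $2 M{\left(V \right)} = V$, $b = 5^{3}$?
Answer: $- \frac{125}{2} + i \sqrt{205690} \approx -62.5 + 453.53 i$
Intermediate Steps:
$b = 125$
$M{\left(V \right)} = \frac{V}{2}$
$u{\left(T,c \right)} = - 749 T + 714 c$ ($u{\left(T,c \right)} = - 7 \left(107 T - 102 c\right) = - 7 \left(- 102 c + 107 T\right) = - 749 T + 714 c$)
$o = i \sqrt{205690}$ ($o = \sqrt{\left(\left(-749\right) 133 + 714 \left(-153\right)\right) + 3169} = \sqrt{\left(-99617 - 109242\right) + 3169} = \sqrt{-208859 + 3169} = \sqrt{-205690} = i \sqrt{205690} \approx 453.53 i$)
$o - M{\left(b \right)} = i \sqrt{205690} - \frac{1}{2} \cdot 125 = i \sqrt{205690} - \frac{125}{2} = - \frac{125}{2} + i \sqrt{205690}$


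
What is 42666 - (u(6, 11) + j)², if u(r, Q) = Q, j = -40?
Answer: 41825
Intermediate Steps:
42666 - (u(6, 11) + j)² = 42666 - (11 - 40)² = 42666 - 1*(-29)² = 42666 - 1*841 = 42666 - 841 = 41825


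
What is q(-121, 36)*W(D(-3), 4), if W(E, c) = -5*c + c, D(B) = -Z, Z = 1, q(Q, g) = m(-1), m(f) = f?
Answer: 16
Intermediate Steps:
q(Q, g) = -1
D(B) = -1 (D(B) = -1*1 = -1)
W(E, c) = -4*c
q(-121, 36)*W(D(-3), 4) = -(-4)*4 = -1*(-16) = 16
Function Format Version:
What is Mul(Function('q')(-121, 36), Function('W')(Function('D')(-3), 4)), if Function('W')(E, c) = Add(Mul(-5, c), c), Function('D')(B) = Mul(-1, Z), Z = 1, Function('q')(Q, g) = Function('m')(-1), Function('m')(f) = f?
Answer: 16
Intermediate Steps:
Function('q')(Q, g) = -1
Function('D')(B) = -1 (Function('D')(B) = Mul(-1, 1) = -1)
Function('W')(E, c) = Mul(-4, c)
Mul(Function('q')(-121, 36), Function('W')(Function('D')(-3), 4)) = Mul(-1, Mul(-4, 4)) = Mul(-1, -16) = 16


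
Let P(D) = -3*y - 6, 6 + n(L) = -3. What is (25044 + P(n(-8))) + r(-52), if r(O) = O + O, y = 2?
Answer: 24928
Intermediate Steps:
n(L) = -9 (n(L) = -6 - 3 = -9)
r(O) = 2*O
P(D) = -12 (P(D) = -3*2 - 6 = -6 - 6 = -12)
(25044 + P(n(-8))) + r(-52) = (25044 - 12) + 2*(-52) = 25032 - 104 = 24928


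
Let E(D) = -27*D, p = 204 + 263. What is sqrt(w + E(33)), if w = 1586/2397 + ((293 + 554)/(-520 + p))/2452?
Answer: I*sqrt(21598669654570101315)/155752266 ≈ 29.839*I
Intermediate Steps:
p = 467
w = 204079957/311504532 (w = 1586/2397 + ((293 + 554)/(-520 + 467))/2452 = 1586*(1/2397) + (847/(-53))*(1/2452) = 1586/2397 + (847*(-1/53))*(1/2452) = 1586/2397 - 847/53*1/2452 = 1586/2397 - 847/129956 = 204079957/311504532 ≈ 0.65514)
sqrt(w + E(33)) = sqrt(204079957/311504532 - 27*33) = sqrt(204079957/311504532 - 891) = sqrt(-277346458055/311504532) = I*sqrt(21598669654570101315)/155752266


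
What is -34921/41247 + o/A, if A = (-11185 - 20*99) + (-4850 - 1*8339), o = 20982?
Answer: -892876294/543511719 ≈ -1.6428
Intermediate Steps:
A = -26354 (A = (-11185 - 1980) + (-4850 - 8339) = -13165 - 13189 = -26354)
-34921/41247 + o/A = -34921/41247 + 20982/(-26354) = -34921*1/41247 + 20982*(-1/26354) = -34921/41247 - 10491/13177 = -892876294/543511719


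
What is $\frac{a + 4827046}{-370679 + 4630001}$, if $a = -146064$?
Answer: $\frac{2340491}{2129661} \approx 1.099$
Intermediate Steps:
$\frac{a + 4827046}{-370679 + 4630001} = \frac{-146064 + 4827046}{-370679 + 4630001} = \frac{4680982}{4259322} = 4680982 \cdot \frac{1}{4259322} = \frac{2340491}{2129661}$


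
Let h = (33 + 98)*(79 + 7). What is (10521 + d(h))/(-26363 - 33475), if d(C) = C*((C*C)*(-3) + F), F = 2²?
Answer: 4289735251703/59838 ≈ 7.1689e+7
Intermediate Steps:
h = 11266 (h = 131*86 = 11266)
F = 4
d(C) = C*(4 - 3*C²) (d(C) = C*((C*C)*(-3) + 4) = C*(C²*(-3) + 4) = C*(-3*C² + 4) = C*(4 - 3*C²))
(10521 + d(h))/(-26363 - 33475) = (10521 + 11266*(4 - 3*11266²))/(-26363 - 33475) = (10521 + 11266*(4 - 3*126922756))/(-59838) = (10521 + 11266*(4 - 380768268))*(-1/59838) = (10521 + 11266*(-380768264))*(-1/59838) = (10521 - 4289735262224)*(-1/59838) = -4289735251703*(-1/59838) = 4289735251703/59838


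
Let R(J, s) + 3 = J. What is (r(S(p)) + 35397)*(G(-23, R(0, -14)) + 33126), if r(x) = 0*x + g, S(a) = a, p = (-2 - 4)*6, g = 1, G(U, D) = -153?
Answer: 1167178254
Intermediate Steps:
R(J, s) = -3 + J
p = -36 (p = -6*6 = -36)
r(x) = 1 (r(x) = 0*x + 1 = 0 + 1 = 1)
(r(S(p)) + 35397)*(G(-23, R(0, -14)) + 33126) = (1 + 35397)*(-153 + 33126) = 35398*32973 = 1167178254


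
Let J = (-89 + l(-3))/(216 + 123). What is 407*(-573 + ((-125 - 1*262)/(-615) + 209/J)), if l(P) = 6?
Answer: -9875180601/17015 ≈ -5.8038e+5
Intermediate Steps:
J = -83/339 (J = (-89 + 6)/(216 + 123) = -83/339 ≈ -0.24484)
407*(-573 + ((-125 - 1*262)/(-615) + 209/J)) = 407*(-573 + ((-125 - 1*262)/(-615) + 209/(-83/339))) = 407*(-573 + ((-125 - 262)*(-1/615) + 209*(-339/83))) = 407*(-573 + (-387*(-1/615) - 70851/83)) = 407*(-573 + (129/205 - 70851/83)) = 407*(-573 - 14513748/17015) = 407*(-24263343/17015) = -9875180601/17015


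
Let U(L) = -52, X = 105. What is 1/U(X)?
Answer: -1/52 ≈ -0.019231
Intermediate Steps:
1/U(X) = 1/(-52) = -1/52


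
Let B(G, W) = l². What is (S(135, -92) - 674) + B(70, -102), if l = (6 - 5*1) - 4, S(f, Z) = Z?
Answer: -757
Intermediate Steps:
l = -3 (l = (6 - 5) - 4 = 1 - 4 = -3)
B(G, W) = 9 (B(G, W) = (-3)² = 9)
(S(135, -92) - 674) + B(70, -102) = (-92 - 674) + 9 = -766 + 9 = -757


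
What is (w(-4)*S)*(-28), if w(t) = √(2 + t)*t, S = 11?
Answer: 1232*I*√2 ≈ 1742.3*I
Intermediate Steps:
w(t) = t*√(2 + t)
(w(-4)*S)*(-28) = (-4*√(2 - 4)*11)*(-28) = (-4*I*√2*11)*(-28) = -44*I*√2*(-28) = 1232*I*√2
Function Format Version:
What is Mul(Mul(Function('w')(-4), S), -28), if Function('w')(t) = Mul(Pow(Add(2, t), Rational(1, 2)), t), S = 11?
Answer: Mul(1232, I, Pow(2, Rational(1, 2))) ≈ Mul(1742.3, I)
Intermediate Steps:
Function('w')(t) = Mul(t, Pow(Add(2, t), Rational(1, 2)))
Mul(Mul(Function('w')(-4), S), -28) = Mul(Mul(Mul(-4, Pow(Add(2, -4), Rational(1, 2))), 11), -28) = Mul(Mul(Mul(-4, Pow(-2, Rational(1, 2))), 11), -28) = Mul(Mul(Mul(-4, Mul(I, Pow(2, Rational(1, 2)))), 11), -28) = Mul(Mul(Mul(-4, I, Pow(2, Rational(1, 2))), 11), -28) = Mul(Mul(-44, I, Pow(2, Rational(1, 2))), -28) = Mul(1232, I, Pow(2, Rational(1, 2)))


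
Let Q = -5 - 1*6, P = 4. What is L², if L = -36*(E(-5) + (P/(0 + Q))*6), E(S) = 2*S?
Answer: 23270976/121 ≈ 1.9232e+5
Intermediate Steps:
Q = -11 (Q = -5 - 6 = -11)
L = 4824/11 (L = -36*(2*(-5) + (4/(0 - 11))*6) = -36*(-10 + (4/(-11))*6) = -36*(-10 - 1/11*4*6) = -36*(-10 - 4/11*6) = -36*(-10 - 24/11) = -36*(-134/11) = 4824/11 ≈ 438.55)
L² = (4824/11)² = 23270976/121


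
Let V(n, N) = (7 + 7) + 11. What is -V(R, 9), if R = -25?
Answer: -25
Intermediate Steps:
V(n, N) = 25 (V(n, N) = 14 + 11 = 25)
-V(R, 9) = -1*25 = -25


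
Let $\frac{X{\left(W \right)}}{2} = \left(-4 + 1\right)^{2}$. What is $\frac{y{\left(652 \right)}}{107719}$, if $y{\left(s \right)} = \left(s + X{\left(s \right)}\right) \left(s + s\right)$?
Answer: $\frac{873680}{107719} \approx 8.1107$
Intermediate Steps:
$X{\left(W \right)} = 18$ ($X{\left(W \right)} = 2 \left(-4 + 1\right)^{2} = 2 \left(-3\right)^{2} = 2 \cdot 9 = 18$)
$y{\left(s \right)} = 2 s \left(18 + s\right)$ ($y{\left(s \right)} = \left(s + 18\right) \left(s + s\right) = \left(18 + s\right) 2 s = 2 s \left(18 + s\right)$)
$\frac{y{\left(652 \right)}}{107719} = \frac{2 \cdot 652 \left(18 + 652\right)}{107719} = 2 \cdot 652 \cdot 670 \cdot \frac{1}{107719} = 873680 \cdot \frac{1}{107719} = \frac{873680}{107719}$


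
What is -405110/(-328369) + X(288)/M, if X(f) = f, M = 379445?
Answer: 153811534222/124597975205 ≈ 1.2345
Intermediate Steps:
-405110/(-328369) + X(288)/M = -405110/(-328369) + 288/379445 = -405110*(-1/328369) + 288*(1/379445) = 405110/328369 + 288/379445 = 153811534222/124597975205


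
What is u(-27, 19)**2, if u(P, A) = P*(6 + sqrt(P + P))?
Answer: -13122 + 26244*I*sqrt(6) ≈ -13122.0 + 64284.0*I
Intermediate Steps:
u(P, A) = P*(6 + sqrt(2)*sqrt(P)) (u(P, A) = P*(6 + sqrt(2*P)) = P*(6 + sqrt(2)*sqrt(P)))
u(-27, 19)**2 = (6*(-27) + sqrt(2)*(-27)**(3/2))**2 = (-162 + sqrt(2)*(-81*I*sqrt(3)))**2 = (-162 - 81*I*sqrt(6))**2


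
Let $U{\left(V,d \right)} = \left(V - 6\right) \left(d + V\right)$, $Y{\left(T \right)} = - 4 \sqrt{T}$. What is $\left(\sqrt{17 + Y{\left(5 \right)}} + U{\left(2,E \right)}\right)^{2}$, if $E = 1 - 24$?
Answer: $\left(84 + \sqrt{17 - 4 \sqrt{5}}\right)^{2} \approx 7540.9$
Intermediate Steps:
$E = -23$ ($E = 1 - 24 = -23$)
$U{\left(V,d \right)} = \left(-6 + V\right) \left(V + d\right)$
$\left(\sqrt{17 + Y{\left(5 \right)}} + U{\left(2,E \right)}\right)^{2} = \left(\sqrt{17 - 4 \sqrt{5}} + \left(2^{2} - 12 - -138 + 2 \left(-23\right)\right)\right)^{2} = \left(\sqrt{17 - 4 \sqrt{5}} + \left(4 - 12 + 138 - 46\right)\right)^{2} = \left(\sqrt{17 - 4 \sqrt{5}} + 84\right)^{2} = \left(84 + \sqrt{17 - 4 \sqrt{5}}\right)^{2}$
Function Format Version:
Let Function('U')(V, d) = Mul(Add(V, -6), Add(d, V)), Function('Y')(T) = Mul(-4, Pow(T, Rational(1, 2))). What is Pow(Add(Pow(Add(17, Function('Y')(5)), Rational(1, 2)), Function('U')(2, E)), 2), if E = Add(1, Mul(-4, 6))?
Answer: Pow(Add(84, Pow(Add(17, Mul(-4, Pow(5, Rational(1, 2)))), Rational(1, 2))), 2) ≈ 7540.9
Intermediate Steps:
E = -23 (E = Add(1, -24) = -23)
Function('U')(V, d) = Mul(Add(-6, V), Add(V, d))
Pow(Add(Pow(Add(17, Function('Y')(5)), Rational(1, 2)), Function('U')(2, E)), 2) = Pow(Add(Pow(Add(17, Mul(-4, Pow(5, Rational(1, 2)))), Rational(1, 2)), Add(Pow(2, 2), Mul(-6, 2), Mul(-6, -23), Mul(2, -23))), 2) = Pow(Add(Pow(Add(17, Mul(-4, Pow(5, Rational(1, 2)))), Rational(1, 2)), Add(4, -12, 138, -46)), 2) = Pow(Add(Pow(Add(17, Mul(-4, Pow(5, Rational(1, 2)))), Rational(1, 2)), 84), 2) = Pow(Add(84, Pow(Add(17, Mul(-4, Pow(5, Rational(1, 2)))), Rational(1, 2))), 2)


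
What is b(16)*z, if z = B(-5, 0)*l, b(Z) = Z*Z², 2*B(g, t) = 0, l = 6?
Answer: 0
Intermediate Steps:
B(g, t) = 0 (B(g, t) = (½)*0 = 0)
b(Z) = Z³
z = 0 (z = 0*6 = 0)
b(16)*z = 16³*0 = 4096*0 = 0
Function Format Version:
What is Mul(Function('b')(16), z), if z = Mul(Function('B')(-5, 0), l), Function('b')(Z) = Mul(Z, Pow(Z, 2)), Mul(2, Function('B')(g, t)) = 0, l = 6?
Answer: 0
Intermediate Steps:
Function('B')(g, t) = 0 (Function('B')(g, t) = Mul(Rational(1, 2), 0) = 0)
Function('b')(Z) = Pow(Z, 3)
z = 0 (z = Mul(0, 6) = 0)
Mul(Function('b')(16), z) = Mul(Pow(16, 3), 0) = Mul(4096, 0) = 0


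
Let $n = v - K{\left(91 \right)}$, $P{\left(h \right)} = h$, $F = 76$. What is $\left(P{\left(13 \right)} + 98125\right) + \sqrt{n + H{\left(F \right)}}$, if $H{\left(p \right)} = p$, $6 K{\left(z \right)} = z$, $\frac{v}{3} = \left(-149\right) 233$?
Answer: $98138 + \frac{i \sqrt{3747246}}{6} \approx 98138.0 + 322.63 i$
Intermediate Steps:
$v = -104151$ ($v = 3 \left(\left(-149\right) 233\right) = 3 \left(-34717\right) = -104151$)
$K{\left(z \right)} = \frac{z}{6}$
$n = - \frac{624997}{6}$ ($n = -104151 - \frac{1}{6} \cdot 91 = -104151 - \frac{91}{6} = - \frac{624997}{6} \approx -1.0417 \cdot 10^{5}$)
$\left(P{\left(13 \right)} + 98125\right) + \sqrt{n + H{\left(F \right)}} = \left(13 + 98125\right) + \sqrt{- \frac{624997}{6} + 76} = 98138 + \sqrt{- \frac{624541}{6}} = 98138 + \frac{i \sqrt{3747246}}{6}$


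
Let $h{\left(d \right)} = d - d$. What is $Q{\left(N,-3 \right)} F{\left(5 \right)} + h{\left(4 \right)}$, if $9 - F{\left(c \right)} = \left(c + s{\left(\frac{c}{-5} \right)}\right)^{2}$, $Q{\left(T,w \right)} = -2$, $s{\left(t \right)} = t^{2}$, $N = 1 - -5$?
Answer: $54$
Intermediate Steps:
$h{\left(d \right)} = 0$
$N = 6$ ($N = 1 + 5 = 6$)
$F{\left(c \right)} = 9 - \left(c + \frac{c^{2}}{25}\right)^{2}$ ($F{\left(c \right)} = 9 - \left(c + \left(\frac{c}{-5}\right)^{2}\right)^{2} = 9 - \left(c + \left(c \left(- \frac{1}{5}\right)\right)^{2}\right)^{2} = 9 - \left(c + \left(- \frac{c}{5}\right)^{2}\right)^{2} = 9 - \left(c + \frac{c^{2}}{25}\right)^{2}$)
$Q{\left(N,-3 \right)} F{\left(5 \right)} + h{\left(4 \right)} = - 2 \left(9 - \frac{5^{2} \left(25 + 5\right)^{2}}{625}\right) + 0 = - 2 \left(9 - \frac{30^{2}}{25}\right) + 0 = - 2 \left(9 - \frac{1}{25} \cdot 900\right) + 0 = - 2 \left(9 - 36\right) + 0 = \left(-2\right) \left(-27\right) + 0 = 54 + 0 = 54$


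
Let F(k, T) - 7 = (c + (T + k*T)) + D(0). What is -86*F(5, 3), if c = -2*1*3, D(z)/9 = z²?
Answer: -1634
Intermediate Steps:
D(z) = 9*z²
c = -6 (c = -2*3 = -6)
F(k, T) = 1 + T + T*k (F(k, T) = 7 + ((-6 + (T + k*T)) + 9*0²) = 7 + ((-6 + (T + T*k)) + 9*0) = 7 + ((-6 + T + T*k) + 0) = 7 + (-6 + T + T*k) = 1 + T + T*k)
-86*F(5, 3) = -86*(1 + 3 + 3*5) = -86*(1 + 3 + 15) = -86*19 = -1634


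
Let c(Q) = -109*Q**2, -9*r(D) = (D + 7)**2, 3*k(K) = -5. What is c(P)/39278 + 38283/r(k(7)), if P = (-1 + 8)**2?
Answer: -60932525549/5027584 ≈ -12120.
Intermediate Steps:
P = 49 (P = 7**2 = 49)
k(K) = -5/3 (k(K) = (1/3)*(-5) = -5/3)
r(D) = -(7 + D)**2/9 (r(D) = -(D + 7)**2/9 = -(7 + D)**2/9)
c(P)/39278 + 38283/r(k(7)) = -109*49**2/39278 + 38283/((-(7 - 5/3)**2/9)) = -109*2401*(1/39278) + 38283/((-(16/3)**2/9)) = -261709*1/39278 + 38283/((-1/9*256/9)) = -261709/39278 + 38283/(-256/81) = -261709/39278 + 38283*(-81/256) = -261709/39278 - 3100923/256 = -60932525549/5027584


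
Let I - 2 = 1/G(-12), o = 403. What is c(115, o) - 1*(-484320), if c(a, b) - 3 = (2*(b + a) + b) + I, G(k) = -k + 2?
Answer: 6800697/14 ≈ 4.8576e+5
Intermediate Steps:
G(k) = 2 - k
I = 29/14 (I = 2 + 1/(2 - 1*(-12)) = 2 + 1/(2 + 12) = 2 + 1/14 = 29/14 ≈ 2.0714)
c(a, b) = 71/14 + 2*a + 3*b (c(a, b) = 3 + ((2*(b + a) + b) + 29/14) = 3 + ((2*(a + b) + b) + 29/14) = 3 + (((2*a + 2*b) + b) + 29/14) = 3 + ((2*a + 3*b) + 29/14) = 3 + (29/14 + 2*a + 3*b) = 71/14 + 2*a + 3*b)
c(115, o) - 1*(-484320) = (71/14 + 2*115 + 3*403) - 1*(-484320) = (71/14 + 230 + 1209) + 484320 = 20217/14 + 484320 = 6800697/14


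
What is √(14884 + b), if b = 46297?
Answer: √61181 ≈ 247.35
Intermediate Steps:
√(14884 + b) = √(14884 + 46297) = √61181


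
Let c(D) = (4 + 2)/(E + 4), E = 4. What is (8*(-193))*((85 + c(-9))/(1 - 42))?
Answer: 132398/41 ≈ 3229.2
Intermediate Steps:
c(D) = ¾ (c(D) = (4 + 2)/(4 + 4) = 6/8 = 6*(⅛) = ¾)
(8*(-193))*((85 + c(-9))/(1 - 42)) = (8*(-193))*((85 + ¾)/(1 - 42)) = -132398/(-41) = -132398*(-1)/41 = -1544*(-343/164) = 132398/41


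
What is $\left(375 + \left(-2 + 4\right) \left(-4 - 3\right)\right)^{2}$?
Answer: $130321$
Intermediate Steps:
$\left(375 + \left(-2 + 4\right) \left(-4 - 3\right)\right)^{2} = \left(375 + 2 \left(-4 - 3\right)\right)^{2} = \left(375 + 2 \left(-7\right)\right)^{2} = \left(375 - 14\right)^{2} = 361^{2} = 130321$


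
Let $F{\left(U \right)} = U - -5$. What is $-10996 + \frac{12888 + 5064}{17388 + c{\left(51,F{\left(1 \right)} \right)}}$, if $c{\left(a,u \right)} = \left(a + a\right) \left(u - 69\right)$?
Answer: $- \frac{20086700}{1827} \approx -10994.0$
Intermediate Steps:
$F{\left(U \right)} = 5 + U$ ($F{\left(U \right)} = U + 5 = 5 + U$)
$c{\left(a,u \right)} = 2 a \left(-69 + u\right)$
$-10996 + \frac{12888 + 5064}{17388 + c{\left(51,F{\left(1 \right)} \right)}} = -10996 + \frac{12888 + 5064}{17388 + 2 \cdot 51 \left(-69 + \left(5 + 1\right)\right)} = -10996 + \frac{17952}{17388 + 2 \cdot 51 \left(-69 + 6\right)} = -10996 + \frac{17952}{17388 + 2 \cdot 51 \left(-63\right)} = -10996 + \frac{17952}{17388 - 6426} = -10996 + \frac{17952}{10962} = -10996 + 17952 \cdot \frac{1}{10962} = -10996 + \frac{2992}{1827} = - \frac{20086700}{1827}$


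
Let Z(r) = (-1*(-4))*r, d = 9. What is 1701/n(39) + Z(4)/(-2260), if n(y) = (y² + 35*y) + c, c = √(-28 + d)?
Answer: 548063506/941178695 - 1701*I*√19/8329015 ≈ 0.58232 - 0.0008902*I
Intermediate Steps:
Z(r) = 4*r
c = I*√19 (c = √(-28 + 9) = √(-19) = I*√19 ≈ 4.3589*I)
n(y) = y² + 35*y + I*√19 (n(y) = (y² + 35*y) + I*√19 = y² + 35*y + I*√19)
1701/n(39) + Z(4)/(-2260) = 1701/(39² + 35*39 + I*√19) + (4*4)/(-2260) = 1701/(1521 + 1365 + I*√19) + 16*(-1/2260) = 1701/(2886 + I*√19) - 4/565 = -4/565 + 1701/(2886 + I*√19)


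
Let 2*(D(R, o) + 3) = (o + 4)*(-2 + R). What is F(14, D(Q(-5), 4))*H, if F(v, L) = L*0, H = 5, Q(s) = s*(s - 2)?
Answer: 0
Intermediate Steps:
Q(s) = s*(-2 + s)
D(R, o) = -3 + (-2 + R)*(4 + o)/2 (D(R, o) = -3 + ((o + 4)*(-2 + R))/2 = -3 + ((4 + o)*(-2 + R))/2 = -3 + ((-2 + R)*(4 + o))/2 = -3 + (-2 + R)*(4 + o)/2)
F(v, L) = 0
F(14, D(Q(-5), 4))*H = 0*5 = 0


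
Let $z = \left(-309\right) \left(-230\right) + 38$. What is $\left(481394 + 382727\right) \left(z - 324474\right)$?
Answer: $-218938881286$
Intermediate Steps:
$z = 71108$ ($z = 71070 + 38 = 71108$)
$\left(481394 + 382727\right) \left(z - 324474\right) = \left(481394 + 382727\right) \left(71108 - 324474\right) = 864121 \left(-253366\right) = -218938881286$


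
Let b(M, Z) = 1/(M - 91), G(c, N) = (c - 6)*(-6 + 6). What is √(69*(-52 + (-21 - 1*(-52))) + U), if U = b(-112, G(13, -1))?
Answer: 2*I*√14928011/203 ≈ 38.066*I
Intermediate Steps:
G(c, N) = 0 (G(c, N) = (-6 + c)*0 = 0)
b(M, Z) = 1/(-91 + M)
U = -1/203 (U = 1/(-91 - 112) = 1/(-203) = -1/203 ≈ -0.0049261)
√(69*(-52 + (-21 - 1*(-52))) + U) = √(69*(-52 + (-21 - 1*(-52))) - 1/203) = √(69*(-52 + (-21 + 52)) - 1/203) = √(69*(-52 + 31) - 1/203) = √(69*(-21) - 1/203) = √(-1449 - 1/203) = √(-294148/203) = 2*I*√14928011/203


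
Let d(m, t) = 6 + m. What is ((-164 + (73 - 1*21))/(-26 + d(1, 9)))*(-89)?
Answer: -9968/19 ≈ -524.63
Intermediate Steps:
((-164 + (73 - 1*21))/(-26 + d(1, 9)))*(-89) = ((-164 + (73 - 1*21))/(-26 + (6 + 1)))*(-89) = ((-164 + (73 - 21))/(-26 + 7))*(-89) = ((-164 + 52)/(-19))*(-89) = -112*(-1/19)*(-89) = (112/19)*(-89) = -9968/19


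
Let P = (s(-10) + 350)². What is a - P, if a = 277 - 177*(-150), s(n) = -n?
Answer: -102773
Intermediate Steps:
a = 26827 (a = 277 + 26550 = 26827)
P = 129600 (P = (-1*(-10) + 350)² = (10 + 350)² = 360² = 129600)
a - P = 26827 - 1*129600 = 26827 - 129600 = -102773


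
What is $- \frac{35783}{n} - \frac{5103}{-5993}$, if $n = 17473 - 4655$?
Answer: $- \frac{11464405}{5909098} \approx -1.9401$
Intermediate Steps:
$n = 12818$
$- \frac{35783}{n} - \frac{5103}{-5993} = - \frac{35783}{12818} - \frac{5103}{-5993} = \left(-35783\right) \frac{1}{12818} - - \frac{5103}{5993} = - \frac{35783}{12818} + \frac{5103}{5993} = - \frac{11464405}{5909098}$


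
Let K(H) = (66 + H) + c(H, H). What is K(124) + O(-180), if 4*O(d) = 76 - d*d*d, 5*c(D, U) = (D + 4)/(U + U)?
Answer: 226022411/155 ≈ 1.4582e+6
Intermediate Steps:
c(D, U) = (4 + D)/(10*U) (c(D, U) = ((D + 4)/(U + U))/5 = ((4 + D)/((2*U)))/5 = ((4 + D)*(1/(2*U)))/5 = ((4 + D)/(2*U))/5 = (4 + D)/(10*U))
O(d) = 19 - d³/4 (O(d) = (76 - d*d*d)/4 = (76 - d²*d)/4 = (76 - d³)/4 = 19 - d³/4)
K(H) = 66 + H + (4 + H)/(10*H) (K(H) = (66 + H) + (4 + H)/(10*H) = 66 + H + (4 + H)/(10*H))
K(124) + O(-180) = (661/10 + 124 + (⅖)/124) + (19 - ¼*(-180)³) = (661/10 + 124 + (⅖)*(1/124)) + (19 - ¼*(-5832000)) = (661/10 + 124 + 1/310) + (19 + 1458000) = 29466/155 + 1458019 = 226022411/155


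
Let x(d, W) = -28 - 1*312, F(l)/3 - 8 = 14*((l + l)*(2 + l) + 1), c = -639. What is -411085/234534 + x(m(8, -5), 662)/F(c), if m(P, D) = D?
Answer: -2342627615365/1336518501342 ≈ -1.7528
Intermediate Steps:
F(l) = 66 + 84*l*(2 + l) (F(l) = 24 + 3*(14*((l + l)*(2 + l) + 1)) = 24 + 3*(14*((2*l)*(2 + l) + 1)) = 24 + 3*(14*(2*l*(2 + l) + 1)) = 24 + 3*(14*(1 + 2*l*(2 + l))) = 24 + 3*(14 + 28*l*(2 + l)) = 24 + (42 + 84*l*(2 + l)) = 66 + 84*l*(2 + l))
x(d, W) = -340 (x(d, W) = -28 - 312 = -340)
-411085/234534 + x(m(8, -5), 662)/F(c) = -411085/234534 - 340/(66 + 84*(-639)² + 168*(-639)) = -411085*1/234534 - 340/(66 + 84*408321 - 107352) = -411085/234534 - 340/(66 + 34298964 - 107352) = -411085/234534 - 340/34191678 = -411085/234534 - 340*1/34191678 = -411085/234534 - 170/17095839 = -2342627615365/1336518501342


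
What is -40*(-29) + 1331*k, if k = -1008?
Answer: -1340488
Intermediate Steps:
-40*(-29) + 1331*k = -40*(-29) + 1331*(-1008) = 1160 - 1341648 = -1340488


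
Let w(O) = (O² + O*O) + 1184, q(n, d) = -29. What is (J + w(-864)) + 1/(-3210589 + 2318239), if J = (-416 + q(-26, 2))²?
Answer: 1510035562349/892350 ≈ 1.6922e+6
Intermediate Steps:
w(O) = 1184 + 2*O² (w(O) = (O² + O²) + 1184 = 2*O² + 1184 = 1184 + 2*O²)
J = 198025 (J = (-416 - 29)² = (-445)² = 198025)
(J + w(-864)) + 1/(-3210589 + 2318239) = (198025 + (1184 + 2*(-864)²)) + 1/(-3210589 + 2318239) = (198025 + (1184 + 2*746496)) + 1/(-892350) = (198025 + (1184 + 1492992)) - 1/892350 = (198025 + 1494176) - 1/892350 = 1692201 - 1/892350 = 1510035562349/892350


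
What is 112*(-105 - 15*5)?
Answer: -20160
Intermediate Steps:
112*(-105 - 15*5) = 112*(-105 - 75) = 112*(-180) = -20160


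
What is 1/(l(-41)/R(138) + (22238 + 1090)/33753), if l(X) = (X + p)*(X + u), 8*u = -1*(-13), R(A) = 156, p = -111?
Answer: 585052/22850097 ≈ 0.025604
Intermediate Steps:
u = 13/8 (u = (-1*(-13))/8 = (⅛)*13 = 13/8 ≈ 1.6250)
l(X) = (-111 + X)*(13/8 + X) (l(X) = (X - 111)*(X + 13/8) = (-111 + X)*(13/8 + X))
1/(l(-41)/R(138) + (22238 + 1090)/33753) = 1/((-1443/8 + (-41)² - 875/8*(-41))/156 + (22238 + 1090)/33753) = 1/((-1443/8 + 1681 + 35875/8)*(1/156) + 23328*(1/33753)) = 1/(5985*(1/156) + 7776/11251) = 1/(1995/52 + 7776/11251) = 1/(22850097/585052) = 585052/22850097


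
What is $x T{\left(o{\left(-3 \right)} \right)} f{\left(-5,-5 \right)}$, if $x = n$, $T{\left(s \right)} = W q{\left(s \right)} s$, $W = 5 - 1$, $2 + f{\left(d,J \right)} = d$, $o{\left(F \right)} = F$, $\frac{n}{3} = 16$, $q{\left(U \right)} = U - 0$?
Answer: $-12096$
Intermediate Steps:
$q{\left(U \right)} = U$ ($q{\left(U \right)} = U + 0 = U$)
$n = 48$ ($n = 3 \cdot 16 = 48$)
$f{\left(d,J \right)} = -2 + d$
$W = 4$
$T{\left(s \right)} = 4 s^{2}$ ($T{\left(s \right)} = 4 s s = 4 s^{2}$)
$x = 48$
$x T{\left(o{\left(-3 \right)} \right)} f{\left(-5,-5 \right)} = 48 \cdot 4 \left(-3\right)^{2} \left(-2 - 5\right) = 48 \cdot 4 \cdot 9 \left(-7\right) = 48 \cdot 36 \left(-7\right) = 1728 \left(-7\right) = -12096$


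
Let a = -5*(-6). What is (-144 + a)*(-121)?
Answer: 13794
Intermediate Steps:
a = 30
(-144 + a)*(-121) = (-144 + 30)*(-121) = -114*(-121) = 13794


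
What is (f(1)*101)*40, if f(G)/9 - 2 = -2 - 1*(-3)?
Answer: 109080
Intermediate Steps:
f(G) = 27 (f(G) = 18 + 9*(-2 - 1*(-3)) = 18 + 9*(-2 + 3) = 18 + 9*1 = 18 + 9 = 27)
(f(1)*101)*40 = (27*101)*40 = 2727*40 = 109080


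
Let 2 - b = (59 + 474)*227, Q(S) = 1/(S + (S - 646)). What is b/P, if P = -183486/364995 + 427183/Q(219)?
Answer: 14720126685/10810429757722 ≈ 0.0013617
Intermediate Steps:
Q(S) = 1/(-646 + 2*S) (Q(S) = 1/(S + (-646 + S)) = 1/(-646 + 2*S))
b = -120989 (b = 2 - (59 + 474)*227 = 2 - 533*227 = 2 - 1*120991 = 2 - 120991 = -120989)
P = -10810429757722/121665 (P = -183486/364995 + 427183/((1/(2*(-323 + 219)))) = -183486*1/364995 + 427183/(((½)/(-104))) = -61162/121665 + 427183/(((½)*(-1/104))) = -61162/121665 + 427183/(-1/208) = -61162/121665 + 427183*(-208) = -61162/121665 - 88854064 = -10810429757722/121665 ≈ -8.8854e+7)
b/P = -120989/(-10810429757722/121665) = -120989*(-121665/10810429757722) = 14720126685/10810429757722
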